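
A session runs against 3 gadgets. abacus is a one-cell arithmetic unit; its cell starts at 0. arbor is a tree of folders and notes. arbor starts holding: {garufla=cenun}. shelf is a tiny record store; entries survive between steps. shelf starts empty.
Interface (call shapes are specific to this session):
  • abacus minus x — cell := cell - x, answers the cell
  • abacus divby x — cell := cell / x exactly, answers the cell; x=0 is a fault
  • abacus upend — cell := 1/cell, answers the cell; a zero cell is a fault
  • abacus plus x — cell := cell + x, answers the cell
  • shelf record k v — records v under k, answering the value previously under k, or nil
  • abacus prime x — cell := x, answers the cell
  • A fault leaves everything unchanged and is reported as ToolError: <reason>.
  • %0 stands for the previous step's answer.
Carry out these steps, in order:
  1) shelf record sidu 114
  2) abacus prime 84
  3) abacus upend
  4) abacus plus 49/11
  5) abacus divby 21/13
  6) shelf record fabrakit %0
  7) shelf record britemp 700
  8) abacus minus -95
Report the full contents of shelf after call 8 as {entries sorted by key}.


I use shelf record(k→sidu, v→114), → nil.
Now I run abacus prime(x→84): 84.
Using abacus upend(), giving 1/84.
Invoking abacus plus(x→49/11), which returns 4127/924.
Next I call abacus divby(x→21/13), and observe 53651/19404.
Now I run shelf record(k→fabrakit, v→%0), and observe nil.
Now I run shelf record(k→britemp, v→700): nil.
Invoking abacus minus(x→-95), — result: 1897031/19404.

Answer: {britemp=700, fabrakit=53651/19404, sidu=114}


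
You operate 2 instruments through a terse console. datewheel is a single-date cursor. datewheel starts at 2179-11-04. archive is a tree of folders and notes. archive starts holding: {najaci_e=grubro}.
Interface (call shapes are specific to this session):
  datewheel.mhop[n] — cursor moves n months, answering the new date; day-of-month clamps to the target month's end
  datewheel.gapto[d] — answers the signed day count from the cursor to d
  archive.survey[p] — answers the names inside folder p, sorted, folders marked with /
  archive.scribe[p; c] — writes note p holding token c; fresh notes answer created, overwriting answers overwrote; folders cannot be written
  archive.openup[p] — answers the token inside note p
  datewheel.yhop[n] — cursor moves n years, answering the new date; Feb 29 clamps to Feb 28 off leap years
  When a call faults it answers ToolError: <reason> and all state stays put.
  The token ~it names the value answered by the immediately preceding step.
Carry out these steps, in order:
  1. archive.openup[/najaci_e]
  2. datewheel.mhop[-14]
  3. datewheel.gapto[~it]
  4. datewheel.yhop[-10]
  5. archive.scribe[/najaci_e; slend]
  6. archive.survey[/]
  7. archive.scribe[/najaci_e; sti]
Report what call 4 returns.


~$ openup p→/najaci_e
  grubro
~$ mhop n→-14
  2178-09-04
~$ gapto d→~it
  0
~$ yhop n→-10
  2168-09-04
~$ scribe p→/najaci_e c→slend
  overwrote
~$ survey p→/
  [najaci_e]
~$ scribe p→/najaci_e c→sti
  overwrote

Answer: 2168-09-04


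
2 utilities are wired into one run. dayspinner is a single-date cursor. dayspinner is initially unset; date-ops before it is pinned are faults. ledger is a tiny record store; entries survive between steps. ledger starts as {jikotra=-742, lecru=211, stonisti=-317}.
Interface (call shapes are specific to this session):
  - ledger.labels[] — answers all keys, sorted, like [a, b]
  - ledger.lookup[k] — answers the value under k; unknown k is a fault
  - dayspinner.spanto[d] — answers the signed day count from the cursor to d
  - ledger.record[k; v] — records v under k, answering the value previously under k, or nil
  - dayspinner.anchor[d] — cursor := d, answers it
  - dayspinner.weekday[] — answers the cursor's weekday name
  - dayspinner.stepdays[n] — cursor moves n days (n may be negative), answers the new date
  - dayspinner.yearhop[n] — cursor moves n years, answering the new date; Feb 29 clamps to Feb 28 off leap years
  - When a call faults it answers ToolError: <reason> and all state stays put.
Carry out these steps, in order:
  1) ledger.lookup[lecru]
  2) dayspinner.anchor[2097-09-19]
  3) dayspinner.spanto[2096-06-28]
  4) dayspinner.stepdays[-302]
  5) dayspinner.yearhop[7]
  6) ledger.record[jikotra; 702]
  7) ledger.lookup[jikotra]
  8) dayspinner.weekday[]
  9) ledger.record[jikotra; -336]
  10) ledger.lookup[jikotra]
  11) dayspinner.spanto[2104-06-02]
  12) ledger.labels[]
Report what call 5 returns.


Answer: 2103-11-21

Derivation:
-> ledger.lookup(k=lecru)
<- 211
-> dayspinner.anchor(d=2097-09-19)
<- 2097-09-19
-> dayspinner.spanto(d=2096-06-28)
<- -448
-> dayspinner.stepdays(n=-302)
<- 2096-11-21
-> dayspinner.yearhop(n=7)
<- 2103-11-21
-> ledger.record(k=jikotra, v=702)
<- -742
-> ledger.lookup(k=jikotra)
<- 702
-> dayspinner.weekday()
<- Wednesday
-> ledger.record(k=jikotra, v=-336)
<- 702
-> ledger.lookup(k=jikotra)
<- -336
-> dayspinner.spanto(d=2104-06-02)
<- 194
-> ledger.labels()
<- [jikotra, lecru, stonisti]


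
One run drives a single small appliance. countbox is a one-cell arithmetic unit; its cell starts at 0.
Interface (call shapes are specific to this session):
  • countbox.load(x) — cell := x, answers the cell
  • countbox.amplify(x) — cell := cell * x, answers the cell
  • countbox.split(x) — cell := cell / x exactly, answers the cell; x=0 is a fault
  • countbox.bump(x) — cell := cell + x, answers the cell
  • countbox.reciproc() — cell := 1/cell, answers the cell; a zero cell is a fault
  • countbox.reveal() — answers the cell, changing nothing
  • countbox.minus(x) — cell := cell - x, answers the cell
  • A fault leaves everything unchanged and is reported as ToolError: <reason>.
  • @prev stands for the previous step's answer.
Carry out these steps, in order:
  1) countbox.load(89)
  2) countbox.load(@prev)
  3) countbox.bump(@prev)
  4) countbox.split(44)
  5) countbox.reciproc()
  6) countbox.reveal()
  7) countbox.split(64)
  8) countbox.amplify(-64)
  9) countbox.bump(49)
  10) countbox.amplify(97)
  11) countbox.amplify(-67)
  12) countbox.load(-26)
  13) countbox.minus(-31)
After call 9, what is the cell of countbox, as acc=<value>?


> load x→89
  89
> load x→@prev
  89
> bump x→@prev
  178
> split x→44
  89/22
> reciproc
  22/89
> reveal
  22/89
> split x→64
  11/2848
> amplify x→-64
  -22/89
> bump x→49
  4339/89
> amplify x→97
  420883/89
> amplify x→-67
  -28199161/89
> load x→-26
  -26
> minus x→-31
  5

Answer: acc=4339/89


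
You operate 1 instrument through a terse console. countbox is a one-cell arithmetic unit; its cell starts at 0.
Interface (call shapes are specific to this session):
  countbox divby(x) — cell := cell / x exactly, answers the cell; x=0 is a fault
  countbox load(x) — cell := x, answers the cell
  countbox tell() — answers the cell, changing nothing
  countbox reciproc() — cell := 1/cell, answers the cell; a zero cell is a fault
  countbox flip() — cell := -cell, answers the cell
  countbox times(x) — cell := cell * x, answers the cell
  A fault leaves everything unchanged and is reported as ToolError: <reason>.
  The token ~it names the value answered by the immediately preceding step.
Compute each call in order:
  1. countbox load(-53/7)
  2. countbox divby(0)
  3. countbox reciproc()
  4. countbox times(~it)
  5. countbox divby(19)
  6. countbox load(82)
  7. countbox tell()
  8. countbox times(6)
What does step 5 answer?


CALL countbox load[x→-53/7]
RET  -53/7
CALL countbox divby[x→0]
RET  ToolError: division by zero
CALL countbox reciproc[]
RET  -7/53
CALL countbox times[x→~it]
RET  49/2809
CALL countbox divby[x→19]
RET  49/53371
CALL countbox load[x→82]
RET  82
CALL countbox tell[]
RET  82
CALL countbox times[x→6]
RET  492

Answer: 49/53371


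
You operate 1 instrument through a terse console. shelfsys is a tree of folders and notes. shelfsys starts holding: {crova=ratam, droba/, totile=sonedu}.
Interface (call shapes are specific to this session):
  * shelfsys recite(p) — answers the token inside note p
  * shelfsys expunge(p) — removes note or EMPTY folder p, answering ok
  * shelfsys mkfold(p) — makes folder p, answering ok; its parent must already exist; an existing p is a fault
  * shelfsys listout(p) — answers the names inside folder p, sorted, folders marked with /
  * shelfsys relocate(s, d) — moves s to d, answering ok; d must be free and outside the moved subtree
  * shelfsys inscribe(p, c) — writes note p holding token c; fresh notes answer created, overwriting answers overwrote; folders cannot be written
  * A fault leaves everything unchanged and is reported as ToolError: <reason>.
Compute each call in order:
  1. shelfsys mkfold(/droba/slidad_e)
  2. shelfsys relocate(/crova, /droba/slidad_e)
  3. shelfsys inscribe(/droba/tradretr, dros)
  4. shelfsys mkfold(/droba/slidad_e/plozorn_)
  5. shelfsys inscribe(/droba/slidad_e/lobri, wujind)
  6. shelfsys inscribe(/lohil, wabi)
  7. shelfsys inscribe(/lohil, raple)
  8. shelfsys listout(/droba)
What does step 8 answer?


Answer: [slidad_e/, tradretr]

Derivation:
==> shelfsys mkfold(p: /droba/slidad_e)
<== ok
==> shelfsys relocate(s: /crova, d: /droba/slidad_e)
<== ToolError: exists
==> shelfsys inscribe(p: /droba/tradretr, c: dros)
<== created
==> shelfsys mkfold(p: /droba/slidad_e/plozorn_)
<== ok
==> shelfsys inscribe(p: /droba/slidad_e/lobri, c: wujind)
<== created
==> shelfsys inscribe(p: /lohil, c: wabi)
<== created
==> shelfsys inscribe(p: /lohil, c: raple)
<== overwrote
==> shelfsys listout(p: /droba)
<== [slidad_e/, tradretr]


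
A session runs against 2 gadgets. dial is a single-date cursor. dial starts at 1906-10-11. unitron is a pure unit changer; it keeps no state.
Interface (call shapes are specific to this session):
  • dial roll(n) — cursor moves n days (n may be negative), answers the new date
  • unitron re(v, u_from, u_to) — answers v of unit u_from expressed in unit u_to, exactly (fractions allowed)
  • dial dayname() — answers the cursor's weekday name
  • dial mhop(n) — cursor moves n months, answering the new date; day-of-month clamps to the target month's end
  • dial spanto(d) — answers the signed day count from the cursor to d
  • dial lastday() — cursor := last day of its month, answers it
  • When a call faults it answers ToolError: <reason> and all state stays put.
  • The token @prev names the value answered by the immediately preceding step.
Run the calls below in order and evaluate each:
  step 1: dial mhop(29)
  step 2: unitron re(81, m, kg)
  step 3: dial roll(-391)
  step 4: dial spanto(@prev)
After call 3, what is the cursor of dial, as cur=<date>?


Answer: cur=1908-02-14

Derivation:
// dial mhop(n=29) -> 1909-03-11
// unitron re(v=81, u_from=m, u_to=kg) -> ToolError: incompatible units
// dial roll(n=-391) -> 1908-02-14
// dial spanto(d=@prev) -> 0


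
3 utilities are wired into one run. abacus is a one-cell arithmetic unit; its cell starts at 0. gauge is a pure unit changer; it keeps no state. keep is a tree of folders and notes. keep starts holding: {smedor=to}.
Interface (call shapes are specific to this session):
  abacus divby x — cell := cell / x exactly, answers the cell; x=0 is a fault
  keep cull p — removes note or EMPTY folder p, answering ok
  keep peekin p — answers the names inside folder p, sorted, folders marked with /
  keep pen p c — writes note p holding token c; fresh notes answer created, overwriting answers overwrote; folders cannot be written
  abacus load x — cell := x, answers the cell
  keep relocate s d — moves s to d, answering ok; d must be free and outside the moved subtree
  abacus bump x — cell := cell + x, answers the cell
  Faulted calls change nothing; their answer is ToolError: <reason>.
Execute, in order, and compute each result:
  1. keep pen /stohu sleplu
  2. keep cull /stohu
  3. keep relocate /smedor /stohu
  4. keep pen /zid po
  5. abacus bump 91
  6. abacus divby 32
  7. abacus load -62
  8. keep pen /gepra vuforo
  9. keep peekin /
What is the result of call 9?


# keep pen(/stohu, sleplu) ~> created
# keep cull(/stohu) ~> ok
# keep relocate(/smedor, /stohu) ~> ok
# keep pen(/zid, po) ~> created
# abacus bump(91) ~> 91
# abacus divby(32) ~> 91/32
# abacus load(-62) ~> -62
# keep pen(/gepra, vuforo) ~> created
# keep peekin(/) ~> [gepra, stohu, zid]

Answer: [gepra, stohu, zid]


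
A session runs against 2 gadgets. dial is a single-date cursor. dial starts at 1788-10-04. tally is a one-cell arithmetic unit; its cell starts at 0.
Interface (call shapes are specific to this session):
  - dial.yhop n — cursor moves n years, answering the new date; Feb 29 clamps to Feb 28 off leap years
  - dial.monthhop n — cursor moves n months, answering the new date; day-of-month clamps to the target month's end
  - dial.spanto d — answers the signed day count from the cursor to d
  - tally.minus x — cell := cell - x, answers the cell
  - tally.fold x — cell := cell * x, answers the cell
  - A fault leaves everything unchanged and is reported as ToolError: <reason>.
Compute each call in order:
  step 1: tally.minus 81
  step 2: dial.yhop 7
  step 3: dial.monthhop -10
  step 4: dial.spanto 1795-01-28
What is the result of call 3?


Act: minus[x=81]
Obs: -81
Act: yhop[n=7]
Obs: 1795-10-04
Act: monthhop[n=-10]
Obs: 1794-12-04
Act: spanto[d=1795-01-28]
Obs: 55

Answer: 1794-12-04


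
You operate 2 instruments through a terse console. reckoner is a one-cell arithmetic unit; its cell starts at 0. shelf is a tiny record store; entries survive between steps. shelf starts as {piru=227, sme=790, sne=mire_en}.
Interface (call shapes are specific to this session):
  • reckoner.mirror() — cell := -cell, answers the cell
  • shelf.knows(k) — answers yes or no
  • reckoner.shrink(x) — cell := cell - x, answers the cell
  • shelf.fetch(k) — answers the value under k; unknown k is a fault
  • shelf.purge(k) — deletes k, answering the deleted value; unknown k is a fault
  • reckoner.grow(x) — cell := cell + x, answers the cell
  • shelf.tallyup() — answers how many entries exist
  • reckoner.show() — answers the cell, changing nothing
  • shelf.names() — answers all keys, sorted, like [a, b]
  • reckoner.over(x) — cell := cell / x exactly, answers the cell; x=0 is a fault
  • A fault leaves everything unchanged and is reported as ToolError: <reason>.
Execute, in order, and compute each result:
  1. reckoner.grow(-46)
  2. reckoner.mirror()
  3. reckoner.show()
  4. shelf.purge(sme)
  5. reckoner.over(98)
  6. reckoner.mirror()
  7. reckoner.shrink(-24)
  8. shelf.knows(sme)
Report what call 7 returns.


>> reckoner.grow(x: -46)
<< -46
>> reckoner.mirror()
<< 46
>> reckoner.show()
<< 46
>> shelf.purge(k: sme)
<< 790
>> reckoner.over(x: 98)
<< 23/49
>> reckoner.mirror()
<< -23/49
>> reckoner.shrink(x: -24)
<< 1153/49
>> shelf.knows(k: sme)
<< no

Answer: 1153/49


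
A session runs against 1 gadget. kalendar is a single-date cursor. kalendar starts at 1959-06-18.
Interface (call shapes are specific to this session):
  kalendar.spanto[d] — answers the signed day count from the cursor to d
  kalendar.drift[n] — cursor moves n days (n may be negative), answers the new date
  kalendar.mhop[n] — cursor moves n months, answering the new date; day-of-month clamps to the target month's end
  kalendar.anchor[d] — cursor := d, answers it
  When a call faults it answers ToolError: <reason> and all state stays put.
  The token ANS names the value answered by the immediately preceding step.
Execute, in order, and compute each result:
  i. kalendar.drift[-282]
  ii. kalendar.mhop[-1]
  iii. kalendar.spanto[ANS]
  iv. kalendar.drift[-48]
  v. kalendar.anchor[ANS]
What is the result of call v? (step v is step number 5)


Answer: 1958-06-22

Derivation:
I run kalendar.drift(n='-282'), and get 1958-09-09.
Invoking kalendar.mhop(n='-1'), which returns 1958-08-09.
I run kalendar.spanto(d='ANS'), → 0.
Now I run kalendar.drift(n='-48'), yielding 1958-06-22.
I run kalendar.anchor(d='ANS'), and see 1958-06-22.


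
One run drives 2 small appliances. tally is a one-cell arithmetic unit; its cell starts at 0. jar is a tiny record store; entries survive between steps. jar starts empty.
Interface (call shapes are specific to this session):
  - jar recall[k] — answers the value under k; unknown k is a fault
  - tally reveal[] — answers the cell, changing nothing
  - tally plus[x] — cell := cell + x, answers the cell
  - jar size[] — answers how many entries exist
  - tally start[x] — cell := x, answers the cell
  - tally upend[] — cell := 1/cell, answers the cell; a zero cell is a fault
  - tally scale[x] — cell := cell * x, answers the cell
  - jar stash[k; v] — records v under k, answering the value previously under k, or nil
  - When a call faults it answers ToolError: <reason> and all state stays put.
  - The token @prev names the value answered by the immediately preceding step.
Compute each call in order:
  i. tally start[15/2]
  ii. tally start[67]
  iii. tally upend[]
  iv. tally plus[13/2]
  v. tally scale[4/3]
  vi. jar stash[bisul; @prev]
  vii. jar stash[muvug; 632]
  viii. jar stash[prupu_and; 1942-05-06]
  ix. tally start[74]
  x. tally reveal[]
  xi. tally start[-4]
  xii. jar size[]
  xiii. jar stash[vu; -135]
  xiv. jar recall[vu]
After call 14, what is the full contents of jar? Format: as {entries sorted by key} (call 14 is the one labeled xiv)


$ tally start x='15/2'
[out] 15/2
$ tally start x='67'
[out] 67
$ tally upend
[out] 1/67
$ tally plus x='13/2'
[out] 873/134
$ tally scale x='4/3'
[out] 582/67
$ jar stash k='bisul' v='@prev'
[out] nil
$ jar stash k='muvug' v='632'
[out] nil
$ jar stash k='prupu_and' v='1942-05-06'
[out] nil
$ tally start x='74'
[out] 74
$ tally reveal
[out] 74
$ tally start x='-4'
[out] -4
$ jar size
[out] 3
$ jar stash k='vu' v='-135'
[out] nil
$ jar recall k='vu'
[out] -135

Answer: {bisul=582/67, muvug=632, prupu_and=1942-05-06, vu=-135}


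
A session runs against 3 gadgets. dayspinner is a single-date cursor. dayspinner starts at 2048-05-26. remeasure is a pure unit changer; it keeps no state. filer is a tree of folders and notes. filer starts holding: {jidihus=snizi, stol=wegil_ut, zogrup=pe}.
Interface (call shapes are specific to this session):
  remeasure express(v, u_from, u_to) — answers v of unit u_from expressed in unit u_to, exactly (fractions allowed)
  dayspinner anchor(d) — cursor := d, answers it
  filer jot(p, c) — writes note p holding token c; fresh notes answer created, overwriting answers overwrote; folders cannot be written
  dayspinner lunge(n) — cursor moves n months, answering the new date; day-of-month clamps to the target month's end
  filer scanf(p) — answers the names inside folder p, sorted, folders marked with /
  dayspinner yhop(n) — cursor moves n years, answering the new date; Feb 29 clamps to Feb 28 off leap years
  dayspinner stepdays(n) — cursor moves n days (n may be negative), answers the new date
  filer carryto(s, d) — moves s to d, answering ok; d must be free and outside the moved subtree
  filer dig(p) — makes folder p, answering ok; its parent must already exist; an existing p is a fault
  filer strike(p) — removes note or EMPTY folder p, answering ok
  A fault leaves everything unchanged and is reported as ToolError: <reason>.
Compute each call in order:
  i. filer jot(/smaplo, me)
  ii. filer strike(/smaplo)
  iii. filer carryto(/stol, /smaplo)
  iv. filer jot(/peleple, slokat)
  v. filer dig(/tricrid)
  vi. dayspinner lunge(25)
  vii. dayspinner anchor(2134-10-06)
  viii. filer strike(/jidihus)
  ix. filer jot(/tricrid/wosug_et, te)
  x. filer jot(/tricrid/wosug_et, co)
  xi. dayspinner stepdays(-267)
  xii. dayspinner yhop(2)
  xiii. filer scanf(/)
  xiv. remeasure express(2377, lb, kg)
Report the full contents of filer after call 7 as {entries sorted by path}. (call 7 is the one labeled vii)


Answer: {jidihus=snizi, peleple=slokat, smaplo=wegil_ut, tricrid/, zogrup=pe}

Derivation:
// 1. filer jot(/smaplo, me) ~> created
// 2. filer strike(/smaplo) ~> ok
// 3. filer carryto(/stol, /smaplo) ~> ok
// 4. filer jot(/peleple, slokat) ~> created
// 5. filer dig(/tricrid) ~> ok
// 6. dayspinner lunge(25) ~> 2050-06-26
// 7. dayspinner anchor(2134-10-06) ~> 2134-10-06
// 8. filer strike(/jidihus) ~> ok
// 9. filer jot(/tricrid/wosug_et, te) ~> created
// 10. filer jot(/tricrid/wosug_et, co) ~> overwrote
// 11. dayspinner stepdays(-267) ~> 2134-01-12
// 12. dayspinner yhop(2) ~> 2136-01-12
// 13. filer scanf(/) ~> [peleple, smaplo, tricrid/, zogrup]
// 14. remeasure express(2377, lb, kg) ~> 107818906349/100000000


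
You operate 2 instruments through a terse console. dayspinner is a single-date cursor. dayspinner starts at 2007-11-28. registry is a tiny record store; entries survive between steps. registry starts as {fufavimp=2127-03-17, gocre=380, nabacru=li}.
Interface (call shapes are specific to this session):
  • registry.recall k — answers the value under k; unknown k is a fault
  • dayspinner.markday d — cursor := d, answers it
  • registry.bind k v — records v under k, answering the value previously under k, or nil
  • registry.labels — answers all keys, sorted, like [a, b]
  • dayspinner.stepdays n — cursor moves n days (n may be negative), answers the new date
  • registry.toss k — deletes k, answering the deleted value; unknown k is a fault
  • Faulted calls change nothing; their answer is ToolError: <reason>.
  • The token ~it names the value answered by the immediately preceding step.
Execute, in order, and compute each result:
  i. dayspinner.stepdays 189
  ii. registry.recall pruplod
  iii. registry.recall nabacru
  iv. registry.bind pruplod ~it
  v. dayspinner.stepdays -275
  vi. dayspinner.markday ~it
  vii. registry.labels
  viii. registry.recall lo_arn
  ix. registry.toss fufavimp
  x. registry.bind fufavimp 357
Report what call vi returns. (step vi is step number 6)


·→ dayspinner.stepdays(n=189)
·← 2008-06-04
·→ registry.recall(k=pruplod)
·← ToolError: no such key pruplod
·→ registry.recall(k=nabacru)
·← li
·→ registry.bind(k=pruplod, v=~it)
·← nil
·→ dayspinner.stepdays(n=-275)
·← 2007-09-03
·→ dayspinner.markday(d=~it)
·← 2007-09-03
·→ registry.labels()
·← [fufavimp, gocre, nabacru, pruplod]
·→ registry.recall(k=lo_arn)
·← ToolError: no such key lo_arn
·→ registry.toss(k=fufavimp)
·← 2127-03-17
·→ registry.bind(k=fufavimp, v=357)
·← nil

Answer: 2007-09-03


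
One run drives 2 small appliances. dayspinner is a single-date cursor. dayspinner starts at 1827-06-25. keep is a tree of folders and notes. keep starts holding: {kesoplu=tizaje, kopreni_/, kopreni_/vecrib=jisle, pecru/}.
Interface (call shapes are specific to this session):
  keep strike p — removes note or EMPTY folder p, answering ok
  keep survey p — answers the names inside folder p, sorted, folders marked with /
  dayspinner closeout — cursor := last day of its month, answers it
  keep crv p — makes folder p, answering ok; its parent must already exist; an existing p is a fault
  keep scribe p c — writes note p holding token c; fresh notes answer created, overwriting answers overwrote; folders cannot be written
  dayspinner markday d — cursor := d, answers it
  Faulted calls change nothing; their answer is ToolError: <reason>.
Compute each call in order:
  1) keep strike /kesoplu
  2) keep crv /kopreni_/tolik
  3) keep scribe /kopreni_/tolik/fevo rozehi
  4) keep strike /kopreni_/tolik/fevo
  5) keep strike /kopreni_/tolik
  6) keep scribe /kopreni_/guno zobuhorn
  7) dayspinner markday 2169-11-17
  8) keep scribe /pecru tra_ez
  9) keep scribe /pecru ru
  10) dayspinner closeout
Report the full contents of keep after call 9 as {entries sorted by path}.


Answer: {kopreni_/, kopreni_/guno=zobuhorn, kopreni_/vecrib=jisle, pecru/}

Derivation:
// keep strike(p: /kesoplu) : ok
// keep crv(p: /kopreni_/tolik) : ok
// keep scribe(p: /kopreni_/tolik/fevo, c: rozehi) : created
// keep strike(p: /kopreni_/tolik/fevo) : ok
// keep strike(p: /kopreni_/tolik) : ok
// keep scribe(p: /kopreni_/guno, c: zobuhorn) : created
// dayspinner markday(d: 2169-11-17) : 2169-11-17
// keep scribe(p: /pecru, c: tra_ez) : ToolError: is a directory
// keep scribe(p: /pecru, c: ru) : ToolError: is a directory
// dayspinner closeout() : 2169-11-30


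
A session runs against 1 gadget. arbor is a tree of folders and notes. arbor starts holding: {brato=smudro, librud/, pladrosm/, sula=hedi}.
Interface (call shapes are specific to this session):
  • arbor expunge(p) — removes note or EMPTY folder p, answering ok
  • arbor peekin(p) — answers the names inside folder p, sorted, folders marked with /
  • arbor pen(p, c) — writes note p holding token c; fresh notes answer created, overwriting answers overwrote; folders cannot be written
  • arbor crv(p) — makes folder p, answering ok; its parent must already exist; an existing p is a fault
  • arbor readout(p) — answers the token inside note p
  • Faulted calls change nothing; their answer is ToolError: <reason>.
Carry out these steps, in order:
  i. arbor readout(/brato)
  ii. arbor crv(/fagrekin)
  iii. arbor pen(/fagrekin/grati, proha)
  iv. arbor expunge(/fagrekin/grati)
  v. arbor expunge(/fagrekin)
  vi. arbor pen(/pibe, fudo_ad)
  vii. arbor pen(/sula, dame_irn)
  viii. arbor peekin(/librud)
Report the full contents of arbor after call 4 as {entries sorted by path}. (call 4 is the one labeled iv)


Answer: {brato=smudro, fagrekin/, librud/, pladrosm/, sula=hedi}

Derivation:
==> arbor readout(p=/brato)
<== smudro
==> arbor crv(p=/fagrekin)
<== ok
==> arbor pen(p=/fagrekin/grati, c=proha)
<== created
==> arbor expunge(p=/fagrekin/grati)
<== ok
==> arbor expunge(p=/fagrekin)
<== ok
==> arbor pen(p=/pibe, c=fudo_ad)
<== created
==> arbor pen(p=/sula, c=dame_irn)
<== overwrote
==> arbor peekin(p=/librud)
<== []


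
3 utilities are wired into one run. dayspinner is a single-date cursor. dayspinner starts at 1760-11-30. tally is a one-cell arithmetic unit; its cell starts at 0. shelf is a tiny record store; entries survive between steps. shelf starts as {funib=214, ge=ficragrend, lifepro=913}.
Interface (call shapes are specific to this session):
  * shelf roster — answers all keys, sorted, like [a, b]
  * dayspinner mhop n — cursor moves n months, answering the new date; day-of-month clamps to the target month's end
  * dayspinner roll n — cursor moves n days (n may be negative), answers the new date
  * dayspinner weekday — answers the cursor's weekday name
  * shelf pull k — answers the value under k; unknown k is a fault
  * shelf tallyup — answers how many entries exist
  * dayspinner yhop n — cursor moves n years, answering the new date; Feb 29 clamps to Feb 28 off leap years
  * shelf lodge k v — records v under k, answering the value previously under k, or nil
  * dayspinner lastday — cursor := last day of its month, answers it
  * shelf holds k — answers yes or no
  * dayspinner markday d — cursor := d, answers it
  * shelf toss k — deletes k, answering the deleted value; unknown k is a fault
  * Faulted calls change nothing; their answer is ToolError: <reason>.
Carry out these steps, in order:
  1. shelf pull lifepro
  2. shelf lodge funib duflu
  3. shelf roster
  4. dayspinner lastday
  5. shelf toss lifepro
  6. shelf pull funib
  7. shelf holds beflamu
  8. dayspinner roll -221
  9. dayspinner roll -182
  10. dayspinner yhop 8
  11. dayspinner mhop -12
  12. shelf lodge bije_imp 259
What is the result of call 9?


Answer: 1759-10-24

Derivation:
Then shelf pull passing k: lifepro, and observe 913.
I try shelf lodge passing k: funib, v: duflu, yielding 214.
I call shelf roster(), — result: [funib, ge, lifepro].
Using dayspinner lastday, → 1760-11-30.
I invoke shelf toss passing k: lifepro, and observe 913.
Calling shelf pull passing k: funib, and see duflu.
Now I run shelf holds passing k: beflamu, and see no.
I use dayspinner roll passing n: -221, and get 1760-04-23.
Using dayspinner roll passing n: -182, — result: 1759-10-24.
Now I run dayspinner yhop passing n: 8, and see 1767-10-24.
I call dayspinner mhop passing n: -12, and get 1766-10-24.
Then shelf lodge passing k: bije_imp, v: 259, and observe nil.


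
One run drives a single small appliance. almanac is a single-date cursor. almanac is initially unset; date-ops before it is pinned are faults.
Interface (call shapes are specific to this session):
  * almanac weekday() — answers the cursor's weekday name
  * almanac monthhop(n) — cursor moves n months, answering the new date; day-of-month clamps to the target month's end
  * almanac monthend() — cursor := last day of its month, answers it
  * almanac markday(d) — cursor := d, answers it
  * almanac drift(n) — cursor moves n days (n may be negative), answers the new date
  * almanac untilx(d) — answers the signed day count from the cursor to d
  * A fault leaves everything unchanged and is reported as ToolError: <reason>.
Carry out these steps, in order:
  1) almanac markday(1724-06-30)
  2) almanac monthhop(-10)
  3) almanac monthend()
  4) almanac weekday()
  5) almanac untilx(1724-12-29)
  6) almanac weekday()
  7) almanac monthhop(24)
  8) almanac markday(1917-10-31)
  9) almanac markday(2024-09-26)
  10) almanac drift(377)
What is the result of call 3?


Answer: 1723-08-31

Derivation:
% almanac markday(d='1724-06-30') -> 1724-06-30
% almanac monthhop(n='-10') -> 1723-08-30
% almanac monthend() -> 1723-08-31
% almanac weekday() -> Tuesday
% almanac untilx(d='1724-12-29') -> 486
% almanac weekday() -> Tuesday
% almanac monthhop(n='24') -> 1725-08-31
% almanac markday(d='1917-10-31') -> 1917-10-31
% almanac markday(d='2024-09-26') -> 2024-09-26
% almanac drift(n='377') -> 2025-10-08


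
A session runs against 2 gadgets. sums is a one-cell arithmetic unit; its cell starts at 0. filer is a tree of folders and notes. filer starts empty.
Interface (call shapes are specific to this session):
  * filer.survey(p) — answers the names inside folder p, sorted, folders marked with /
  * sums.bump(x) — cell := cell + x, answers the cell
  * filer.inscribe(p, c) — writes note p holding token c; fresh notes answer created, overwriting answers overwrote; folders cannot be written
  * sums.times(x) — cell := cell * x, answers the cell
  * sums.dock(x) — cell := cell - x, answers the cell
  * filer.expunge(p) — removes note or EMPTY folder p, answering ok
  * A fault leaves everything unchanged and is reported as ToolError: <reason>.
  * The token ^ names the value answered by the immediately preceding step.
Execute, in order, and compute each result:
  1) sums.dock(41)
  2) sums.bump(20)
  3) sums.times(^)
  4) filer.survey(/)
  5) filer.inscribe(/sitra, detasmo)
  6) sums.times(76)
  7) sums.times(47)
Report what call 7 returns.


Answer: 1575252

Derivation:
Next I call dock with x→41: -41.
I run bump with x→20, and see -21.
I use times with x→^, and observe 441.
Next I call survey with p→/, which returns [].
Then inscribe with p→/sitra, c→detasmo, — result: created.
Next I call times with x→76, — result: 33516.
Now I run times with x→47, → 1575252.


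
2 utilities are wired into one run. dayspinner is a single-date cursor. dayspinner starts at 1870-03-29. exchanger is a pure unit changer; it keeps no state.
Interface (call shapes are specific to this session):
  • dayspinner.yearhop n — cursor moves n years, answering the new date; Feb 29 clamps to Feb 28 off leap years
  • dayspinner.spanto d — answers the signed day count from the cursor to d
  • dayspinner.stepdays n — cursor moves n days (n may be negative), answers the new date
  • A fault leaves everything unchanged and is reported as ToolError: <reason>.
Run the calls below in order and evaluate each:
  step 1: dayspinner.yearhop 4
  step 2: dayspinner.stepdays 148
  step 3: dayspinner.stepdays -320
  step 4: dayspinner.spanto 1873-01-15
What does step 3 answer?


% yearhop 4
  1874-03-29
% stepdays 148
  1874-08-24
% stepdays -320
  1873-10-08
% spanto 1873-01-15
  -266

Answer: 1873-10-08


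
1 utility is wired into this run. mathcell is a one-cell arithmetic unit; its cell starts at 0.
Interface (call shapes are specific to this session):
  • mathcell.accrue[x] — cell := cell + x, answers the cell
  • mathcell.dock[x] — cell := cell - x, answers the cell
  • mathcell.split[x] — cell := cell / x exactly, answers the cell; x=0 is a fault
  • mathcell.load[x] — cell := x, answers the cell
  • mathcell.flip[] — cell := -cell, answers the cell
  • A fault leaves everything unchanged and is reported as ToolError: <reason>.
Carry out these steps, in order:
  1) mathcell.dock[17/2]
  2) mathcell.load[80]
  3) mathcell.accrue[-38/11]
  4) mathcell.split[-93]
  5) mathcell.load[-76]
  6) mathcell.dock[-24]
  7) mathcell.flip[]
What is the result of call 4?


-- 1. mathcell.dock(x=17/2) : -17/2
-- 2. mathcell.load(x=80) : 80
-- 3. mathcell.accrue(x=-38/11) : 842/11
-- 4. mathcell.split(x=-93) : -842/1023
-- 5. mathcell.load(x=-76) : -76
-- 6. mathcell.dock(x=-24) : -52
-- 7. mathcell.flip() : 52

Answer: -842/1023


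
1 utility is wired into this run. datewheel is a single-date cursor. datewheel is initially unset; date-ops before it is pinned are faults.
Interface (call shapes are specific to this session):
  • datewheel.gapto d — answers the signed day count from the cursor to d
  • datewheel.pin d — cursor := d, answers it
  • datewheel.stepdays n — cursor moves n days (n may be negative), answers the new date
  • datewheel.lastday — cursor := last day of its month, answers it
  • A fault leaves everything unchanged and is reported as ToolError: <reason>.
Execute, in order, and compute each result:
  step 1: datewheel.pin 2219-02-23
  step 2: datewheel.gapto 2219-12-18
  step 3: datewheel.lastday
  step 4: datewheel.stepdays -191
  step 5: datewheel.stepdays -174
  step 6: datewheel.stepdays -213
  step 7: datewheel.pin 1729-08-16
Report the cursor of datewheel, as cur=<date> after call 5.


Answer: cur=2218-02-28

Derivation:
CALL datewheel.pin[d→2219-02-23]
RET  2219-02-23
CALL datewheel.gapto[d→2219-12-18]
RET  298
CALL datewheel.lastday[]
RET  2219-02-28
CALL datewheel.stepdays[n→-191]
RET  2218-08-21
CALL datewheel.stepdays[n→-174]
RET  2218-02-28
CALL datewheel.stepdays[n→-213]
RET  2217-07-30
CALL datewheel.pin[d→1729-08-16]
RET  1729-08-16


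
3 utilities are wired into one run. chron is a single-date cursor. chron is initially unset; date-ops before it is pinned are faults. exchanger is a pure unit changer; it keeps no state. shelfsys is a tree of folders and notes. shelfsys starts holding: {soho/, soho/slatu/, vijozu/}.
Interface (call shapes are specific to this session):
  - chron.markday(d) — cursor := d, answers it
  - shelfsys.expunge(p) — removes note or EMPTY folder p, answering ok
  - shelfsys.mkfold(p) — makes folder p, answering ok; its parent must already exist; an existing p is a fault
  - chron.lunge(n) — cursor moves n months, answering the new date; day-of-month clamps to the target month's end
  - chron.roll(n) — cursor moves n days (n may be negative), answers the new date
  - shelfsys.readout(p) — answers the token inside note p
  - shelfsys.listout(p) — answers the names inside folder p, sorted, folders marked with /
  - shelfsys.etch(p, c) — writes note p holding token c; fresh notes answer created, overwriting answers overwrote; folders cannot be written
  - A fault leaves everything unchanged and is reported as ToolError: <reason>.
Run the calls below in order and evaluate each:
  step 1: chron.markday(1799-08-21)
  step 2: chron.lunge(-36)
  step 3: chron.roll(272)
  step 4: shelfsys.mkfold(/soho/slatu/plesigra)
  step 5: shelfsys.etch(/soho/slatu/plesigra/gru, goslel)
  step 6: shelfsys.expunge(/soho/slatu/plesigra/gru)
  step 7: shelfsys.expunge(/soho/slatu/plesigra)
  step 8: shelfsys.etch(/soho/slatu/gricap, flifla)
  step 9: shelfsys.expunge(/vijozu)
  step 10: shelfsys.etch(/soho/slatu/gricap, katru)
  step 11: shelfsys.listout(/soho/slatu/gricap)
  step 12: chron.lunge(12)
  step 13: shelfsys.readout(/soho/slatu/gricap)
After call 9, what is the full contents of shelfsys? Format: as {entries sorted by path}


Answer: {soho/, soho/slatu/, soho/slatu/gricap=flifla}

Derivation:
Using chron.markday on d→1799-08-21, giving 1799-08-21.
I use chron.lunge on n→-36, and get 1796-08-21.
I run chron.roll on n→272, which returns 1797-05-20.
Invoking shelfsys.mkfold on p→/soho/slatu/plesigra, and see ok.
Next I call shelfsys.etch on p→/soho/slatu/plesigra/gru, c→goslel: created.
I call shelfsys.expunge on p→/soho/slatu/plesigra/gru, and see ok.
I invoke shelfsys.expunge on p→/soho/slatu/plesigra, yielding ok.
I invoke shelfsys.etch on p→/soho/slatu/gricap, c→flifla: created.
I try shelfsys.expunge on p→/vijozu, → ok.
I invoke shelfsys.etch on p→/soho/slatu/gricap, c→katru, yielding overwrote.
Now I run shelfsys.listout on p→/soho/slatu/gricap, and see ToolError: not a directory.
Then chron.lunge on n→12, which returns 1798-05-20.
Invoking shelfsys.readout on p→/soho/slatu/gricap, giving katru.


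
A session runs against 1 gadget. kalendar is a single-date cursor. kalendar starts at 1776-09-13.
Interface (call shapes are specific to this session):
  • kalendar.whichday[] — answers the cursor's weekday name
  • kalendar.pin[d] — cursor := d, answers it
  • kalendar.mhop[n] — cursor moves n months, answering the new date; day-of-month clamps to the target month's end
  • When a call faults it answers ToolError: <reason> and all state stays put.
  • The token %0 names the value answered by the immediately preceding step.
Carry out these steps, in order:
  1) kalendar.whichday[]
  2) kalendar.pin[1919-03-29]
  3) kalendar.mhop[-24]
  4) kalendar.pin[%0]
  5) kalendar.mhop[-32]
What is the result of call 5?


! 1. kalendar.whichday() => Friday
! 2. kalendar.pin(1919-03-29) => 1919-03-29
! 3. kalendar.mhop(-24) => 1917-03-29
! 4. kalendar.pin(%0) => 1917-03-29
! 5. kalendar.mhop(-32) => 1914-07-29

Answer: 1914-07-29


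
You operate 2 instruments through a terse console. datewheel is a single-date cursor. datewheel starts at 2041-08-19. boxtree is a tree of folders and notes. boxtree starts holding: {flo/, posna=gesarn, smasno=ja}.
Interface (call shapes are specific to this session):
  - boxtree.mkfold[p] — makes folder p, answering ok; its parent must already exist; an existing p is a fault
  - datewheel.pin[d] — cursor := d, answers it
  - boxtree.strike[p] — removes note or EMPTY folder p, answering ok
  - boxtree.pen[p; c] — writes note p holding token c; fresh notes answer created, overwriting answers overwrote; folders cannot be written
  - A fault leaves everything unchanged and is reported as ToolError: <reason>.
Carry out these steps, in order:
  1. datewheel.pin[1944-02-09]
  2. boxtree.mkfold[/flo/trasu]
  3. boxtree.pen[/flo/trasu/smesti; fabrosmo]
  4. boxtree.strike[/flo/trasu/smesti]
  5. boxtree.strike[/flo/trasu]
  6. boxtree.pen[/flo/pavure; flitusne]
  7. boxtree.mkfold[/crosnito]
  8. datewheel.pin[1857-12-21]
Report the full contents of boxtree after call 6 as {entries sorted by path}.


Answer: {flo/, flo/pavure=flitusne, posna=gesarn, smasno=ja}

Derivation:
> datewheel.pin d=1944-02-09
= 1944-02-09
> boxtree.mkfold p=/flo/trasu
= ok
> boxtree.pen p=/flo/trasu/smesti c=fabrosmo
= created
> boxtree.strike p=/flo/trasu/smesti
= ok
> boxtree.strike p=/flo/trasu
= ok
> boxtree.pen p=/flo/pavure c=flitusne
= created
> boxtree.mkfold p=/crosnito
= ok
> datewheel.pin d=1857-12-21
= 1857-12-21


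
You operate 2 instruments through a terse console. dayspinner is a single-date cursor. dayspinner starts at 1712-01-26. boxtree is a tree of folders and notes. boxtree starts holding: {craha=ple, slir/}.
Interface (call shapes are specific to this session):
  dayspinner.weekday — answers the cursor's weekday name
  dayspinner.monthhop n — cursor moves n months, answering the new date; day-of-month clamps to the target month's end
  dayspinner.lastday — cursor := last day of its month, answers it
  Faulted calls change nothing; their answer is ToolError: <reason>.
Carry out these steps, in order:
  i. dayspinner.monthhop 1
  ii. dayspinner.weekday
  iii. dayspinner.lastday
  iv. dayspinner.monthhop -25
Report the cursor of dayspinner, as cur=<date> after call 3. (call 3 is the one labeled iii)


CALL monthhop[n→1]
RET  1712-02-26
CALL weekday[]
RET  Friday
CALL lastday[]
RET  1712-02-29
CALL monthhop[n→-25]
RET  1710-01-29

Answer: cur=1712-02-29
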